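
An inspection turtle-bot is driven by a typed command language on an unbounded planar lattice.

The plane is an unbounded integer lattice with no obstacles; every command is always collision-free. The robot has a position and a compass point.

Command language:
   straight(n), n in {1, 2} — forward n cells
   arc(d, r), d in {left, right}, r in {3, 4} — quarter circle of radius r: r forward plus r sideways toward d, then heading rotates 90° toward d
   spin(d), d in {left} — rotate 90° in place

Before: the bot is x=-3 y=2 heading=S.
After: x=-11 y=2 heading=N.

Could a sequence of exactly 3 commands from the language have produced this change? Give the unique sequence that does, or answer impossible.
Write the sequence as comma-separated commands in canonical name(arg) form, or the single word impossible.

key: position moved to (-11,2) AND the heading swung to N — translation plus rotation needed
t0: x=-3 y=2 heading=S
1. arc(right, 3) → x=-6 y=-1 heading=W
2. straight(2) → x=-8 y=-1 heading=W
3. arc(right, 3) → x=-11 y=2 heading=N
all 343 alternatives checked — unique.

arc(right, 3), straight(2), arc(right, 3)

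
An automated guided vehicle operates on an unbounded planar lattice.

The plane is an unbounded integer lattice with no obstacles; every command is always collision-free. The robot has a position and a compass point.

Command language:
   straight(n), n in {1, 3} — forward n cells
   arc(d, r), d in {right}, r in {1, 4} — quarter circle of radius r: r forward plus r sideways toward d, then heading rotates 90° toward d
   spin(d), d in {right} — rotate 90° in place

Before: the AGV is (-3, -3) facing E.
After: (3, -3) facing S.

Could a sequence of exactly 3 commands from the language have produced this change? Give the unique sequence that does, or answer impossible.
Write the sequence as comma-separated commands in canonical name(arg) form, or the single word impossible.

straight(3), straight(3), spin(right)

key: position moved to (3,-3) AND the heading swung to S — translation plus rotation needed
initial: (-3, -3) facing E
1. straight(3) → (0, -3) facing E
2. straight(3) → (3, -3) facing E
3. spin(right) → (3, -3) facing S
no other 3-command option fits: unique.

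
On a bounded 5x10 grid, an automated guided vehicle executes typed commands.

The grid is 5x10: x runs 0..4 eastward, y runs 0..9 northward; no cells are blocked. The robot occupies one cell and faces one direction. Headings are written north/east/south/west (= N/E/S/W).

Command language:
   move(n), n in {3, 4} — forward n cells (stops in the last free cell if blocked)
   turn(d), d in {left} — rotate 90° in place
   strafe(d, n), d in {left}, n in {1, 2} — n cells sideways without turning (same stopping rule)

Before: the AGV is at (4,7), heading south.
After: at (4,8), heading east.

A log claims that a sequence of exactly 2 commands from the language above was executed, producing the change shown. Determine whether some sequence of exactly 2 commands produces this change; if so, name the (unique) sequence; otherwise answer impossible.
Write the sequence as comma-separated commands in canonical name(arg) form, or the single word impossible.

turn(left), strafe(left, 1)

key: order matters: swapping turn(left) and strafe(left, 1) lands elsewhere
begin: at (4,7), heading south
1. turn(left) → at (4,7), heading east
2. strafe(left, 1) → at (4,8), heading east
all 25 alternatives checked — unique.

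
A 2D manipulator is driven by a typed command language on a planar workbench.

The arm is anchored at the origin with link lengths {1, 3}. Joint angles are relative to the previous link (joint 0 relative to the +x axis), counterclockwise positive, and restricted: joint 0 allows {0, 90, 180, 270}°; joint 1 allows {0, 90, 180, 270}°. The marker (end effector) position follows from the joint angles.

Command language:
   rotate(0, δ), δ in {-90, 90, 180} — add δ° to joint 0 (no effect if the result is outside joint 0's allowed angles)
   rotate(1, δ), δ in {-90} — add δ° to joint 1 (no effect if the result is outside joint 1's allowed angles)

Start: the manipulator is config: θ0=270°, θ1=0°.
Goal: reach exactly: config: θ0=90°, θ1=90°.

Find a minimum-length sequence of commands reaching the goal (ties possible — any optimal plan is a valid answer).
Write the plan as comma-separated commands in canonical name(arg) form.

rotate(0, 180), rotate(1, -90), rotate(1, -90), rotate(1, -90)

begin: config: θ0=270°, θ1=0°
[1] after rotate(0, 180): config: θ0=90°, θ1=0°
[2] after rotate(1, -90): config: θ0=90°, θ1=270°
[3] after rotate(1, -90): config: θ0=90°, θ1=180°
[4] after rotate(1, -90): config: θ0=90°, θ1=90°
shorter routes all fall short; 4 is best.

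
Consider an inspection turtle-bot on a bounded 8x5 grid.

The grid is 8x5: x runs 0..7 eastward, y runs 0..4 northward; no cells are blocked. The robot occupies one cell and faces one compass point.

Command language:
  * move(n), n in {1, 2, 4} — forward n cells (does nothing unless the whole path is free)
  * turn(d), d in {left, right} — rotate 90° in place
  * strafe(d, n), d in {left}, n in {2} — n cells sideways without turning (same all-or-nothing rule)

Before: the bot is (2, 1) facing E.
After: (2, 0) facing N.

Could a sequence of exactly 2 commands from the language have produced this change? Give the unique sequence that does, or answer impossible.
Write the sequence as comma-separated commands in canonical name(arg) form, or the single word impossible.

impossible

no 2-step route produces this change.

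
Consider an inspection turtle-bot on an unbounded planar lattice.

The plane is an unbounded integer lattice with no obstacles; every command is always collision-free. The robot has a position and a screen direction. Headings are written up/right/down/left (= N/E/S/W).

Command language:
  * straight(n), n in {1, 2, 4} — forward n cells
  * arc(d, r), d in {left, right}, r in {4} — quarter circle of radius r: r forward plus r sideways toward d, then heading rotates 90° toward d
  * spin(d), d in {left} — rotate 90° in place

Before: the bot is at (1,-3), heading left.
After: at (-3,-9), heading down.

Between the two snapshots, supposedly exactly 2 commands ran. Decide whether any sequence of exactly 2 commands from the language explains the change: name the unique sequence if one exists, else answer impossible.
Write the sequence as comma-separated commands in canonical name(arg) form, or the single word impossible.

arc(left, 4), straight(2)

key: cell and facing (now S) both changed — the 2 commands mix motion and turning
begin: at (1,-3), heading left
[1] after arc(left, 4): at (-3,-7), heading down
[2] after straight(2): at (-3,-9), heading down
uniquely the one of 36 2-step routes that fits.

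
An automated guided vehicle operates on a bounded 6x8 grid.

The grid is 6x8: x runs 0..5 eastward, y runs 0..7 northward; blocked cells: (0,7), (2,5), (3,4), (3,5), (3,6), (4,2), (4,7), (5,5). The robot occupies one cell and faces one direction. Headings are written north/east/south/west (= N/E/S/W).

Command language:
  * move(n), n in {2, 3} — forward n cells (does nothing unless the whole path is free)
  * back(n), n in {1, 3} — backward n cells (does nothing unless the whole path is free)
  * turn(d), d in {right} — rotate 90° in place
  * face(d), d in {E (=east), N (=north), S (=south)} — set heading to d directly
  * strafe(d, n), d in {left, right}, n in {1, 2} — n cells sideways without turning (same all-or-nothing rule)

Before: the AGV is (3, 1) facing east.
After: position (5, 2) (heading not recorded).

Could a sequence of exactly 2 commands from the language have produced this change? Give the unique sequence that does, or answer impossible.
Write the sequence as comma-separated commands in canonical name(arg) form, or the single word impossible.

key: order matters: swapping move(2) and strafe(left, 1) lands elsewhere
t0: (3, 1) facing east
1. move(2) → (5, 1) facing east
2. strafe(left, 1) → (5, 2) facing east
no rival 2-sequence matches.

move(2), strafe(left, 1)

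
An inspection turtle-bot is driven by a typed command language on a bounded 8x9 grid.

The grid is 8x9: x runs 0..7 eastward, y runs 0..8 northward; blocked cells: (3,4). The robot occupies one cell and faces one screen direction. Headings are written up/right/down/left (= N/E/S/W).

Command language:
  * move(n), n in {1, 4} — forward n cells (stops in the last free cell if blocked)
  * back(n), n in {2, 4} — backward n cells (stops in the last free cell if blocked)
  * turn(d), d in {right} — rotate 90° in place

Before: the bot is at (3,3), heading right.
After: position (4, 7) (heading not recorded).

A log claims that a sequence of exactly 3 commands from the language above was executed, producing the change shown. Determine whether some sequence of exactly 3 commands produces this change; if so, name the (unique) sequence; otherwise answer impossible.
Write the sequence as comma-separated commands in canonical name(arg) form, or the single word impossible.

key: running back(4) before move(1) would end elsewhere — order is forced
t0: at (3,3), heading right
step 1 (move(1)): at (4,3), heading right
step 2 (turn(right)): at (4,3), heading down
step 3 (back(4)): at (4,7), heading down
no rival 3-sequence matches.

move(1), turn(right), back(4)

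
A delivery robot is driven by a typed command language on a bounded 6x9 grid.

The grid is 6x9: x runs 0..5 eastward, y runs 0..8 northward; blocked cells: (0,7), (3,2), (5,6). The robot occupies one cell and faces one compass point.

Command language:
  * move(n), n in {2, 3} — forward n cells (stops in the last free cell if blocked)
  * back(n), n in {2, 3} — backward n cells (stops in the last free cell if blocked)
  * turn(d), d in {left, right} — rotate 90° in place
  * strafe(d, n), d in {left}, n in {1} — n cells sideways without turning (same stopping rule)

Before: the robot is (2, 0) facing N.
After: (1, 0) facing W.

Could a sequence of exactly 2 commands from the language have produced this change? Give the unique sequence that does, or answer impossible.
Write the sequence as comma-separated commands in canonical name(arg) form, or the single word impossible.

strafe(left, 1), turn(left)

key: order matters: swapping strafe(left, 1) and turn(left) lands elsewhere
initial: (2, 0) facing N
1. strafe(left, 1) → (1, 0) facing N
2. turn(left) → (1, 0) facing W
all 49 alternatives checked — unique.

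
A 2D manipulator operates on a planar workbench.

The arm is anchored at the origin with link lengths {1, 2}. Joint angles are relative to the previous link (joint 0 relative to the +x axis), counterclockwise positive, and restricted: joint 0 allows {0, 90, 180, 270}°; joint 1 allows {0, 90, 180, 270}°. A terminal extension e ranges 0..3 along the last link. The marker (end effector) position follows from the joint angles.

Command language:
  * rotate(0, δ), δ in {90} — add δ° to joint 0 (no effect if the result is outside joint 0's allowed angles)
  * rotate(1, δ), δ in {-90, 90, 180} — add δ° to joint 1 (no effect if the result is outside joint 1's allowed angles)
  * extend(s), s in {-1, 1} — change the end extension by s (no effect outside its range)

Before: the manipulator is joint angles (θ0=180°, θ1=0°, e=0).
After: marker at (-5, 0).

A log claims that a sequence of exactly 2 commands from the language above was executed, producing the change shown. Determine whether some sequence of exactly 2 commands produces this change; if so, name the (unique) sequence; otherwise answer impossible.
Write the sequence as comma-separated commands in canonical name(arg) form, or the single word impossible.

t0: joint angles (θ0=180°, θ1=0°, e=0)
step 1 (extend(1)): joint angles (θ0=180°, θ1=0°, e=1)
step 2 (extend(1)): joint angles (θ0=180°, θ1=0°, e=2)
all 36 alternatives checked — unique.

extend(1), extend(1)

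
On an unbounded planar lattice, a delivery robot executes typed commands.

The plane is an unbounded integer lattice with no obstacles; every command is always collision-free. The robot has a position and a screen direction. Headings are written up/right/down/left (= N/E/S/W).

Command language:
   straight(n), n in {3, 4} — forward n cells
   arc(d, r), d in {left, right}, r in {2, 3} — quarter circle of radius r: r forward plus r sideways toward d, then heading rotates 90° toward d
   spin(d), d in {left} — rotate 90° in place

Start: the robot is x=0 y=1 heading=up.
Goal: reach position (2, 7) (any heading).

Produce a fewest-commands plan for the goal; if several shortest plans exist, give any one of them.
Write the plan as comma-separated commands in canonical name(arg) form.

straight(4), arc(right, 2)

begin: x=0 y=1 heading=up
[1] after straight(4): x=0 y=5 heading=up
[2] after arc(right, 2): x=2 y=7 heading=right
minimal: 2 command(s), checked below 2.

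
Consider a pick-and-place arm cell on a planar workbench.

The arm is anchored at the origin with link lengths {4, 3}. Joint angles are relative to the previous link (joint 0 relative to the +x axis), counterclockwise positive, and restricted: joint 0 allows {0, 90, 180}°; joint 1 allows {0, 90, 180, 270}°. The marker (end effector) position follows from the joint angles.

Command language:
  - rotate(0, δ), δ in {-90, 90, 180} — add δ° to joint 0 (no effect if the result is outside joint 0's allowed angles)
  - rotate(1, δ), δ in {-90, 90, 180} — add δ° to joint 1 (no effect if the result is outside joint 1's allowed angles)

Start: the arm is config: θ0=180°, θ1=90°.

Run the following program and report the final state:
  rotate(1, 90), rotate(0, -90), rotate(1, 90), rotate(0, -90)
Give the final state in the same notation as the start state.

from: config: θ0=180°, θ1=90°
[1] after rotate(1, 90): config: θ0=180°, θ1=180°
[2] after rotate(0, -90): config: θ0=90°, θ1=180°
[3] after rotate(1, 90): config: θ0=90°, θ1=270°
[4] after rotate(0, -90): config: θ0=0°, θ1=270°

config: θ0=0°, θ1=270°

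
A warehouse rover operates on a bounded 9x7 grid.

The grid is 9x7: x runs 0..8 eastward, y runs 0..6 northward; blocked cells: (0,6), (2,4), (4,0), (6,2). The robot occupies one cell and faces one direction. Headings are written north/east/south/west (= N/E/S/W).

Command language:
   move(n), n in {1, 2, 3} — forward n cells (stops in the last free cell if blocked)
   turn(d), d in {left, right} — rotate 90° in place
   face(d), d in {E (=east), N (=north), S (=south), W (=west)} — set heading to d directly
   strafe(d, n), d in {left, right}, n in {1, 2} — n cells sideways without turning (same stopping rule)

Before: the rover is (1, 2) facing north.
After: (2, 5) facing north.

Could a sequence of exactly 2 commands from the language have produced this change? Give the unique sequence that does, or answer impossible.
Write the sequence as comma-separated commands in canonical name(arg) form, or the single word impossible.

move(3), strafe(right, 1)

key: heading stays N — no command in the sequence turns
initial: (1, 2) facing north
[1] after move(3): (1, 5) facing north
[2] after strafe(right, 1): (2, 5) facing north
no other 2-command option fits: unique.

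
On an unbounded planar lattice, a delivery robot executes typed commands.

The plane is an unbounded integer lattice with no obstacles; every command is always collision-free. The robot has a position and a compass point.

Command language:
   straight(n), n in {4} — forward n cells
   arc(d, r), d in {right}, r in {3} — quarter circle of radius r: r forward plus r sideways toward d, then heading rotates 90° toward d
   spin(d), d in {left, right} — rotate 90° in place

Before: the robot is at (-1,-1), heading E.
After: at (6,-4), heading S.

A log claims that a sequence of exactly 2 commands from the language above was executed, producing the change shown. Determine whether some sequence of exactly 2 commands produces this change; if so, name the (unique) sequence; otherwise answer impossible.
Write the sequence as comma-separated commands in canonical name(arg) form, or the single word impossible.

straight(4), arc(right, 3)

key: cell and facing (now S) both changed — the 2 commands mix motion and turning
start: at (-1,-1), heading E
[1] after straight(4): at (3,-1), heading E
[2] after arc(right, 3): at (6,-4), heading S
uniquely the one of 16 2-step routes that fits.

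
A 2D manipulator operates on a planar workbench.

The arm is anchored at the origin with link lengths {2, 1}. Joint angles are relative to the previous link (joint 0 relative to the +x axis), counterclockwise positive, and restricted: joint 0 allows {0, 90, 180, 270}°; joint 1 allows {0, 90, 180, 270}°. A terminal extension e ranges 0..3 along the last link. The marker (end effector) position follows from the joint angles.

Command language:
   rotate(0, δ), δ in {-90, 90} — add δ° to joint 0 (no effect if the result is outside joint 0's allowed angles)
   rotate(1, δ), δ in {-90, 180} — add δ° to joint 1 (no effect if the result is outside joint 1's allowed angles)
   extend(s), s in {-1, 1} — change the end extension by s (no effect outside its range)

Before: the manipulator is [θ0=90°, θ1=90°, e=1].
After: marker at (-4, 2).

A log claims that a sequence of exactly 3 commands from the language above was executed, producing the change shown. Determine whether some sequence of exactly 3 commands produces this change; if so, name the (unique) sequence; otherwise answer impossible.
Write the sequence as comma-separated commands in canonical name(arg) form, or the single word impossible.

from: [θ0=90°, θ1=90°, e=1]
step 1 (extend(1)): [θ0=90°, θ1=90°, e=2]
step 2 (extend(1)): [θ0=90°, θ1=90°, e=3]
step 3 (extend(1)): [θ0=90°, θ1=90°, e=3]
all 216 alternatives checked — unique.

extend(1), extend(1), extend(1)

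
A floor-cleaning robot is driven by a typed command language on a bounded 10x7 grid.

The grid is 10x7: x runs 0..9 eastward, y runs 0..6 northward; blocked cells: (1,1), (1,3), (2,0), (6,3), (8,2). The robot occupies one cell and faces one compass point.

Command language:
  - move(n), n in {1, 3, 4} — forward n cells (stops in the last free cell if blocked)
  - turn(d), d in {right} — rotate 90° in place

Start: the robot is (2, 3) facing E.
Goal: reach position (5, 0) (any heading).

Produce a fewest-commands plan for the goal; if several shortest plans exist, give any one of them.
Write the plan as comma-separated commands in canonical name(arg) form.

move(3), turn(right), move(3)

begin: (2, 3) facing E
1. move(3) → (5, 3) facing E
2. turn(right) → (5, 3) facing S
3. move(3) → (5, 0) facing S
no 2-step plan works, so 3 is optimal.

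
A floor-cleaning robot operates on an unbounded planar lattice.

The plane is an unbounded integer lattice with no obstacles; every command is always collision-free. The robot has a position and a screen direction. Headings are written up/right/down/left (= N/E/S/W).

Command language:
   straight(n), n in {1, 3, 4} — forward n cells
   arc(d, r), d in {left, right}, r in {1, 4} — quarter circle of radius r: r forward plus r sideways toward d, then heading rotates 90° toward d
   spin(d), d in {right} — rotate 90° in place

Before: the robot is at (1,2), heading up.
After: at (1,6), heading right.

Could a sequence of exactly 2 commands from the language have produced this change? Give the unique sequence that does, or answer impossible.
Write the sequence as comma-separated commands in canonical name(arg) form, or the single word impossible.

straight(4), spin(right)

key: position moved to (1,6) AND the heading swung to E — translation plus rotation needed
begin: at (1,2), heading up
1. straight(4) → at (1,6), heading up
2. spin(right) → at (1,6), heading right
no other 2-command option fits: unique.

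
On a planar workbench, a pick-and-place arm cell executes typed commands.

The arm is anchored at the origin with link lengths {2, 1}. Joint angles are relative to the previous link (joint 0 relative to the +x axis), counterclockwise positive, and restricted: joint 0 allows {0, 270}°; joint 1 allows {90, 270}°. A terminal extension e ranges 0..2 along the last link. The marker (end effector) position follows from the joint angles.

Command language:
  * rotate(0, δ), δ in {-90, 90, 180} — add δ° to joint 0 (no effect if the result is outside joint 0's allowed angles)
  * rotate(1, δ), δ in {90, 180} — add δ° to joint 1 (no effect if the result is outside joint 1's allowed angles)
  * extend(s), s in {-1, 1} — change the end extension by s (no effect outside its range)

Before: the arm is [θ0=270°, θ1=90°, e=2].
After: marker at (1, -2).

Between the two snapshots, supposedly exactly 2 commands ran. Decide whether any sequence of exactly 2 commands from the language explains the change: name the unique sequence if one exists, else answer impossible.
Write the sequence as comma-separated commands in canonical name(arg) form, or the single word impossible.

initial: [θ0=270°, θ1=90°, e=2]
step 1 (extend(-1)): [θ0=270°, θ1=90°, e=1]
step 2 (extend(-1)): [θ0=270°, θ1=90°, e=0]
no rival 2-sequence matches.

extend(-1), extend(-1)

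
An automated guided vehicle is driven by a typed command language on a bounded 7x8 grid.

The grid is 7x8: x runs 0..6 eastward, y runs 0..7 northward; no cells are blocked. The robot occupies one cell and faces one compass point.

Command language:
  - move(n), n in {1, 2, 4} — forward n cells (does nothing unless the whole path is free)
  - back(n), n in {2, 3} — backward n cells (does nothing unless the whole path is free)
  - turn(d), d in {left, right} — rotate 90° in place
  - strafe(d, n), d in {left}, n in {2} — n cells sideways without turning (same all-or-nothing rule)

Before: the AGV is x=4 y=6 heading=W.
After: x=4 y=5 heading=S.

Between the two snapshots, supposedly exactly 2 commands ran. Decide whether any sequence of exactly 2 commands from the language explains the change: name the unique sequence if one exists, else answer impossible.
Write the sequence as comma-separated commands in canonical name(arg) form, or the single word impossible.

turn(left), move(1)

key: order matters: swapping turn(left) and move(1) lands elsewhere
initial: x=4 y=6 heading=W
step 1 (turn(left)): x=4 y=6 heading=S
step 2 (move(1)): x=4 y=5 heading=S
no other 2-command option fits: unique.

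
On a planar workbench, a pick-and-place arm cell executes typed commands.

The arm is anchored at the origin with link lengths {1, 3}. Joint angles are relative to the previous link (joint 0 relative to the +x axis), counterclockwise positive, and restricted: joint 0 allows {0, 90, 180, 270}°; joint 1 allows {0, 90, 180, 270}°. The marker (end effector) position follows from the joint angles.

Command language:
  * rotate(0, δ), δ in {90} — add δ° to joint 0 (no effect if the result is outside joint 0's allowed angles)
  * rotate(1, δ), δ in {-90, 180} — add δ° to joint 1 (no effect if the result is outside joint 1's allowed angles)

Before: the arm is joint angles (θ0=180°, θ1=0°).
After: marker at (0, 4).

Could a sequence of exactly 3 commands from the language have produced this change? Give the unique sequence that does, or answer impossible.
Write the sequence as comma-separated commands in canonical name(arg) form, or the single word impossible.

rotate(0, 90), rotate(0, 90), rotate(0, 90)

start: joint angles (θ0=180°, θ1=0°)
1. rotate(0, 90) → joint angles (θ0=270°, θ1=0°)
2. rotate(0, 90) → joint angles (θ0=0°, θ1=0°)
3. rotate(0, 90) → joint angles (θ0=90°, θ1=0°)
all 27 alternatives checked — unique.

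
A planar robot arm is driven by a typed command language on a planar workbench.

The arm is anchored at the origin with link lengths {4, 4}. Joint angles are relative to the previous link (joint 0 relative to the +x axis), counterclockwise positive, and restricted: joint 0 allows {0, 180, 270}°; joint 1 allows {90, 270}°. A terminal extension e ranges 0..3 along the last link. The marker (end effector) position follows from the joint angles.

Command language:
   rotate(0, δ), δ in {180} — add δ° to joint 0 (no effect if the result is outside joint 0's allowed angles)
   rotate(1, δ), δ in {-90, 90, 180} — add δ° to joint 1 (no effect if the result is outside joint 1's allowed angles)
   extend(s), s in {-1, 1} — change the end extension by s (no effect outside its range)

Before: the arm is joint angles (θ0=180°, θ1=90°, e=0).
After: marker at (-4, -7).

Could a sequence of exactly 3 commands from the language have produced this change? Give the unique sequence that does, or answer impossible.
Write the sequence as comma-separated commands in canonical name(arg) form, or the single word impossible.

extend(1), extend(1), extend(1)

from: joint angles (θ0=180°, θ1=90°, e=0)
[1] after extend(1): joint angles (θ0=180°, θ1=90°, e=1)
[2] after extend(1): joint angles (θ0=180°, θ1=90°, e=2)
[3] after extend(1): joint angles (θ0=180°, θ1=90°, e=3)
all 216 alternatives checked — unique.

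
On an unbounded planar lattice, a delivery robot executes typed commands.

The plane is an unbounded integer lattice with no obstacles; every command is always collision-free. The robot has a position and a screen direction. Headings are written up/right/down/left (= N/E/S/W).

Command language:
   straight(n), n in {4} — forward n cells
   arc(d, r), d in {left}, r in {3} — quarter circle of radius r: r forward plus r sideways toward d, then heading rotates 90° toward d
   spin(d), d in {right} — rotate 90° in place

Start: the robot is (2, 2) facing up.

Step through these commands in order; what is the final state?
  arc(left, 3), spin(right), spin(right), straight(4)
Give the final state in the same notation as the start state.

(3, 5) facing right

begin: (2, 2) facing up
step 1 (arc(left, 3)): (-1, 5) facing left
step 2 (spin(right)): (-1, 5) facing up
step 3 (spin(right)): (-1, 5) facing right
step 4 (straight(4)): (3, 5) facing right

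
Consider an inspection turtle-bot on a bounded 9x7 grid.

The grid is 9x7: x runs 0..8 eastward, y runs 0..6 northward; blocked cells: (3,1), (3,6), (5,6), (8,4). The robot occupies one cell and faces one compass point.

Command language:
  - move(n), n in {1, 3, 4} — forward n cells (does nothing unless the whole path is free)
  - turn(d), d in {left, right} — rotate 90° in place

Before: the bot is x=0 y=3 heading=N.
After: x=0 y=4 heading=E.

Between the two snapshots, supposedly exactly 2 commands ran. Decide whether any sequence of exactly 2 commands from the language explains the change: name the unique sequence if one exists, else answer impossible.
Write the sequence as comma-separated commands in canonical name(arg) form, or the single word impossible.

move(1), turn(right)

key: position moved to (0,4) AND the heading swung to E — translation plus rotation needed
t0: x=0 y=3 heading=N
[1] after move(1): x=0 y=4 heading=N
[2] after turn(right): x=0 y=4 heading=E
no rival 2-sequence matches.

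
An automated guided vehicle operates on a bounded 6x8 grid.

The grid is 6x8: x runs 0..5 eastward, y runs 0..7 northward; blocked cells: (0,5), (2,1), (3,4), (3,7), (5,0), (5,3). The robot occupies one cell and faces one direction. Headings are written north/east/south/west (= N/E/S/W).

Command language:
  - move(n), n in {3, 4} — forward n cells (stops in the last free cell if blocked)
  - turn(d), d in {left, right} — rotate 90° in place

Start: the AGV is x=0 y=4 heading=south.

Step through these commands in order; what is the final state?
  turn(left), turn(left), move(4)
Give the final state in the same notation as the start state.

begin: x=0 y=4 heading=south
1. turn(left) → x=0 y=4 heading=east
2. turn(left) → x=0 y=4 heading=north
3. move(4) → x=0 y=4 heading=north

x=0 y=4 heading=north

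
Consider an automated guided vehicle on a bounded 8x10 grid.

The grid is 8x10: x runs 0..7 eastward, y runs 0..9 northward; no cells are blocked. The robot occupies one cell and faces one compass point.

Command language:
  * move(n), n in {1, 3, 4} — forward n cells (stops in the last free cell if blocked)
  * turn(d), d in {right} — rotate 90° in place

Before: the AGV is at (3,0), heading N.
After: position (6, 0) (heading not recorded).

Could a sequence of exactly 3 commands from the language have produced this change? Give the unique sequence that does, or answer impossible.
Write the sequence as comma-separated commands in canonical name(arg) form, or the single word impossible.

turn(right), move(3), turn(right)

initial: at (3,0), heading N
t=1 turn(right) ⇒ at (3,0), heading E
t=2 move(3) ⇒ at (6,0), heading E
t=3 turn(right) ⇒ at (6,0), heading S
no rival 3-sequence matches.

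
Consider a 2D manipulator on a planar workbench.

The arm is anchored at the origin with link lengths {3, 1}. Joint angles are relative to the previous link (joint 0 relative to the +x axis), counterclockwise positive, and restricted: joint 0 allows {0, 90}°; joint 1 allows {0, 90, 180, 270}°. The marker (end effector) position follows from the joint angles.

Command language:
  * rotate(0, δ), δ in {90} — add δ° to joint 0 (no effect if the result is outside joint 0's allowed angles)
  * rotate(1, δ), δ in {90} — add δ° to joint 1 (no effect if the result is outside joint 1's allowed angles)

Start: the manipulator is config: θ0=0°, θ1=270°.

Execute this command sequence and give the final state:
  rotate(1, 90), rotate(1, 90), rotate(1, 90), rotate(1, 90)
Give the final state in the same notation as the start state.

initial: config: θ0=0°, θ1=270°
[1] after rotate(1, 90): config: θ0=0°, θ1=0°
[2] after rotate(1, 90): config: θ0=0°, θ1=90°
[3] after rotate(1, 90): config: θ0=0°, θ1=180°
[4] after rotate(1, 90): config: θ0=0°, θ1=270°

config: θ0=0°, θ1=270°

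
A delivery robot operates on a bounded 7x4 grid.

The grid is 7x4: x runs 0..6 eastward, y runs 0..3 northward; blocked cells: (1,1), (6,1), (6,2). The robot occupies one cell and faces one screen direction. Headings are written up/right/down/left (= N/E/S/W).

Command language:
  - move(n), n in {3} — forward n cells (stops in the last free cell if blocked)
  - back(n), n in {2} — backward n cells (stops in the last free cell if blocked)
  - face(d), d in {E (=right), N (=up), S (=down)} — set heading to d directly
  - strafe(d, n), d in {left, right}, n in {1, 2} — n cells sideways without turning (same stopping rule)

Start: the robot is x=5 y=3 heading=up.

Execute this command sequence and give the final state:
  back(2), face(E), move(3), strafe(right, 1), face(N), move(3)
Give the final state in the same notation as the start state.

x=5 y=3 heading=up

begin: x=5 y=3 heading=up
step 1 (back(2)): x=5 y=1 heading=up
step 2 (face(E)): x=5 y=1 heading=right
step 3 (move(3)): x=5 y=1 heading=right
step 4 (strafe(right, 1)): x=5 y=0 heading=right
step 5 (face(N)): x=5 y=0 heading=up
step 6 (move(3)): x=5 y=3 heading=up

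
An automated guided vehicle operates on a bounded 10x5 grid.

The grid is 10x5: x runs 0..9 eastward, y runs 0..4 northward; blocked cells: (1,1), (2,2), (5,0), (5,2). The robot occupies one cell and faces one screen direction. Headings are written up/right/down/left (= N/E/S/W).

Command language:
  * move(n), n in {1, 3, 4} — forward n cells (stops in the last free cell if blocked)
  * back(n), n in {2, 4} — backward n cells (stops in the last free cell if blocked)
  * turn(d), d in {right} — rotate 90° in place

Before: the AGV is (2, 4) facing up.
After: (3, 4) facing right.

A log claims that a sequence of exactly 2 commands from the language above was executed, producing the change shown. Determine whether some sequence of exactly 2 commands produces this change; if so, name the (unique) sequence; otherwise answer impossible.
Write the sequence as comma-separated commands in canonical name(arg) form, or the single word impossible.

key: cell and facing (now E) both changed — the 2 commands mix motion and turning
t0: (2, 4) facing up
step 1 (turn(right)): (2, 4) facing right
step 2 (move(1)): (3, 4) facing right
all 36 alternatives checked — unique.

turn(right), move(1)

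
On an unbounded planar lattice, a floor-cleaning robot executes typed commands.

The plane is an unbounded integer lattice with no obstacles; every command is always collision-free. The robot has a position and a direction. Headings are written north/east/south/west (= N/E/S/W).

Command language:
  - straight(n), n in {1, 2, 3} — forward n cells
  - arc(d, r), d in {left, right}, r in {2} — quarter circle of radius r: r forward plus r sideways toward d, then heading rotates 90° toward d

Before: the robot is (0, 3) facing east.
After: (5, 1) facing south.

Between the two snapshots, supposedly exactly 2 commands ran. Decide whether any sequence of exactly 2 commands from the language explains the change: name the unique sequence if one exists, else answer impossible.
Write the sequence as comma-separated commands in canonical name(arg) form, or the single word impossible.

straight(3), arc(right, 2)

key: cell and facing (now S) both changed — the 2 commands mix motion and turning
t0: (0, 3) facing east
1. straight(3) → (3, 3) facing east
2. arc(right, 2) → (5, 1) facing south
uniquely the one of 25 2-step routes that fits.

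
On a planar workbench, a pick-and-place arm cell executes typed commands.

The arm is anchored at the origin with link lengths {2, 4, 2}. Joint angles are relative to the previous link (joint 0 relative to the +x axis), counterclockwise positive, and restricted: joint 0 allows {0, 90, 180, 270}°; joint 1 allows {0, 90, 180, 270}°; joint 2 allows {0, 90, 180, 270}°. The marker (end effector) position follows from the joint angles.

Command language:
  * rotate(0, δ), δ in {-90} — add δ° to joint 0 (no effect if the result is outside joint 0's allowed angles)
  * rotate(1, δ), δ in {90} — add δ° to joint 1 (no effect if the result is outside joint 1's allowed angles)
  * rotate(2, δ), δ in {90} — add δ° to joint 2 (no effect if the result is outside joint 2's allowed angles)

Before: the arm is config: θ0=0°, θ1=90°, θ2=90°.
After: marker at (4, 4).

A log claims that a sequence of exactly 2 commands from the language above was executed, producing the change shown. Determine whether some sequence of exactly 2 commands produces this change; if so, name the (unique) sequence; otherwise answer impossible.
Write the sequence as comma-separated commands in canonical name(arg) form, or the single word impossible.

t0: config: θ0=0°, θ1=90°, θ2=90°
step 1 (rotate(2, 90)): config: θ0=0°, θ1=90°, θ2=180°
step 2 (rotate(2, 90)): config: θ0=0°, θ1=90°, θ2=270°
no rival 2-sequence matches.

rotate(2, 90), rotate(2, 90)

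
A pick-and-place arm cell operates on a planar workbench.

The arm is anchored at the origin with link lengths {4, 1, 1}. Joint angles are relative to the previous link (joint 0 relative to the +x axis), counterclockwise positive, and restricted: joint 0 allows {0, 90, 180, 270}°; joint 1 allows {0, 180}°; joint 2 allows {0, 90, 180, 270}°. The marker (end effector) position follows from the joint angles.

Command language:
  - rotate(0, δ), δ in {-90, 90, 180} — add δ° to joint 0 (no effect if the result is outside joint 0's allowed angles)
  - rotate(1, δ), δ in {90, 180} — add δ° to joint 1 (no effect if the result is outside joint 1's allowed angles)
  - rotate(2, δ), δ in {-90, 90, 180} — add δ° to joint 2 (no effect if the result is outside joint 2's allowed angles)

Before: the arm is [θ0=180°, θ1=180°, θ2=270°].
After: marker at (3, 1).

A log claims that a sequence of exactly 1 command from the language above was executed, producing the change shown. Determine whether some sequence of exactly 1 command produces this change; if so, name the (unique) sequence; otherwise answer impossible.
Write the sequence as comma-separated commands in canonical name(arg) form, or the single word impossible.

rotate(0, 180)

begin: [θ0=180°, θ1=180°, θ2=270°]
1. rotate(0, 180) → [θ0=0°, θ1=180°, θ2=270°]
uniquely the one of 8 1-step routes that fits.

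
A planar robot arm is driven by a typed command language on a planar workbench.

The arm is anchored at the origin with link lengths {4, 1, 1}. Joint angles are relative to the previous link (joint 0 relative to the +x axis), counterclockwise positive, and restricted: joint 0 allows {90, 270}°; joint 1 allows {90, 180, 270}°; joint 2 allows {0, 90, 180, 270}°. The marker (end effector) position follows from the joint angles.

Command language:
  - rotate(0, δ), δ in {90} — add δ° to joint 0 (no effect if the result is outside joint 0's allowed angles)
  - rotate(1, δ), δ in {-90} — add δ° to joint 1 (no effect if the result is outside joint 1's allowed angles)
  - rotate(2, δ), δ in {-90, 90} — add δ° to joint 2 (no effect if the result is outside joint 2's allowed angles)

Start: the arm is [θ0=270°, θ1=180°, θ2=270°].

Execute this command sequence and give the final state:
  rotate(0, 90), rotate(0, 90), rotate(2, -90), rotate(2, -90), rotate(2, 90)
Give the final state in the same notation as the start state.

start: [θ0=270°, θ1=180°, θ2=270°]
step 1 (rotate(0, 90)): [θ0=270°, θ1=180°, θ2=270°]
step 2 (rotate(0, 90)): [θ0=270°, θ1=180°, θ2=270°]
step 3 (rotate(2, -90)): [θ0=270°, θ1=180°, θ2=180°]
step 4 (rotate(2, -90)): [θ0=270°, θ1=180°, θ2=90°]
step 5 (rotate(2, 90)): [θ0=270°, θ1=180°, θ2=180°]

[θ0=270°, θ1=180°, θ2=180°]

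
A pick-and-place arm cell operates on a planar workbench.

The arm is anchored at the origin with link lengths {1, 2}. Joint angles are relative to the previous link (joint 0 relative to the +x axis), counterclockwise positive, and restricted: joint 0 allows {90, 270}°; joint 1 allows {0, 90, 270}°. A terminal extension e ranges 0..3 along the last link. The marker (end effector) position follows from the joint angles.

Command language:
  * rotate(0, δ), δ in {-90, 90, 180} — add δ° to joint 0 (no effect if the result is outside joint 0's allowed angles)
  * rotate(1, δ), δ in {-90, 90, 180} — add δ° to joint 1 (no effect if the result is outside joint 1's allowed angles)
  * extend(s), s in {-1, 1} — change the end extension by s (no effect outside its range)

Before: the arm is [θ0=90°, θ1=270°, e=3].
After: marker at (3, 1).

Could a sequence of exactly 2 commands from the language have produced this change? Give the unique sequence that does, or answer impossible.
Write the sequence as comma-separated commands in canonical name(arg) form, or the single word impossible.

initial: [θ0=90°, θ1=270°, e=3]
t=1 extend(-1) ⇒ [θ0=90°, θ1=270°, e=2]
t=2 extend(-1) ⇒ [θ0=90°, θ1=270°, e=1]
uniquely the one of 64 2-step routes that fits.

extend(-1), extend(-1)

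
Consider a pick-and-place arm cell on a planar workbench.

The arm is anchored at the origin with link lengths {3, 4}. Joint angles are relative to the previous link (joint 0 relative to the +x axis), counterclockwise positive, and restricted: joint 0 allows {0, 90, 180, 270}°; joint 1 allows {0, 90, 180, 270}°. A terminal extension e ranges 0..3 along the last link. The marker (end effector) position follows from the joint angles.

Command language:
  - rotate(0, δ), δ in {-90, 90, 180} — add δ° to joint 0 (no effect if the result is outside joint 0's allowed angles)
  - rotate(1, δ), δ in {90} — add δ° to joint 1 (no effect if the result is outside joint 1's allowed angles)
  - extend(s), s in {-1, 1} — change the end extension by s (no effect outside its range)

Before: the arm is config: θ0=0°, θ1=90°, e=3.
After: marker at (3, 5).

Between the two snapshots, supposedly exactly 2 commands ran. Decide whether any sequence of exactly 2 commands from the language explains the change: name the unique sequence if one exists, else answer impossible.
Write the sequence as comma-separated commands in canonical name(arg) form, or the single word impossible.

begin: config: θ0=0°, θ1=90°, e=3
step 1 (extend(-1)): config: θ0=0°, θ1=90°, e=2
step 2 (extend(-1)): config: θ0=0°, θ1=90°, e=1
no other 2-command option fits: unique.

extend(-1), extend(-1)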